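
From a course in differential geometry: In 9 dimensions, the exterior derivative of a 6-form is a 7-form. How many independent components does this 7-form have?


The exterior derivative of a p-form is a (p+1)-form.
Its number of independent components is C(n, p+1).
n = 9, p+1 = 7
C(9, 7) = 36

36


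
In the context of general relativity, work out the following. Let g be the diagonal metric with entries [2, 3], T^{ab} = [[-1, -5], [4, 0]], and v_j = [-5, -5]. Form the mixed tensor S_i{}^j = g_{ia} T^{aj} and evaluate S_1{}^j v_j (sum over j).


Step 1: lower the first index. For a diagonal metric, g_{ia} T^{aj} = g_{ii} T^{ij} (no sum on i).
g_{11} = 2
S_1{}^1 = 2 * T^{11} = 2 * -1 = -2
S_1{}^2 = 2 * T^{12} = 2 * -5 = -10
Step 2: contract S_1{}^j with v_j.
S_1{}^1 * v_1 = -2 * -5 = 10
S_1{}^2 * v_2 = -10 * -5 = 50
Result = 10 + 50 = 60

60


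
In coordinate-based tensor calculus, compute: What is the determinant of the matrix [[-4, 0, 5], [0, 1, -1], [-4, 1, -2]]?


Expanding along the first row, det(A) = a11*M_11 - a12*M_12 + a13*M_13, where M_1j is the (1,j) minor.
Minor M_11 = 1*-2 - -1*1 = -1
Minor M_12 = 0*-2 - -1*-4 = -4
Minor M_13 = 0*1 - 1*-4 = 4
det = -4*(-1) - 0*(-4) + 5*(4)
    = 4 - 0 + 20
    = 24

24


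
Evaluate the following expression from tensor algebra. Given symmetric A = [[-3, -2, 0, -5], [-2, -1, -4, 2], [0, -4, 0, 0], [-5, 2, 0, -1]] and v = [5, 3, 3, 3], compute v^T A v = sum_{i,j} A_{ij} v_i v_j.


First compute Av:
(Av)_1 = -3*5 + -2*3 + 0*3 + -5*3 = -36
(Av)_2 = -2*5 + -1*3 + -4*3 + 2*3 = -19
(Av)_3 = 0*5 + -4*3 + 0*3 + 0*3 = -12
(Av)_4 = -5*5 + 2*3 + 0*3 + -1*3 = -22
Av = [-36, -19, -12, -22]
Then v^T (Av) = 5*-36 + 3*-19 + 3*-12 + 3*-22
= -180 + -57 + -36 + -66 = -339

-339


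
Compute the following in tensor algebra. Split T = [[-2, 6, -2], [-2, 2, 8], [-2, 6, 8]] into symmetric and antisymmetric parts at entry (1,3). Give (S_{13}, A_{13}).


T_{13} = -2
T_{31} = -2
S_{13} = (-2 + -2)/2 = -4/2 = -2
A_{13} = (-2 - -2)/2 = 0/2 = 0
Check: S + A = -2 + 0 = -2 = T_{13}.

(-2, 0)


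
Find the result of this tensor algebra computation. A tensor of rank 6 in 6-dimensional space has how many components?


The number of components of a rank-r tensor in d dimensions is d^r.
Here d = 6 and r = 6.
6^6 = 46656

46656


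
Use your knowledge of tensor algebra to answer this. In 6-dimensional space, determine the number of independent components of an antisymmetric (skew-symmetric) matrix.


An antisymmetric rank-2 tensor satisfies A_{ij} = -A_{ji}, so diagonal entries are zero.
The independent components are the upper-triangular entries: C(n, 2) = n(n-1)/2.
n = 6
C(6, 2) = 6 * 5 / 2 = 30 / 2 = 15

15


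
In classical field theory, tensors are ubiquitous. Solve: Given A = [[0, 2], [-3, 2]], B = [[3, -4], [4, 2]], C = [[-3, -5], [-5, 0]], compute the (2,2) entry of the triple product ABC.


(ABC)_{22} = sum_m (AB)_{2m} C_{m2}. First compute row 2 of AB.
(AB)_{21} = -3*3 + 2*4 = -1
(AB)_{22} = -3*-4 + 2*2 = 16
Now contract with column 2 of C:
(AB)_{21} * C_{12} = -1 * -5 = 5
(AB)_{22} * C_{22} = 16 * 0 = 0
(ABC)_{22} = 5 + 0 = 5

5


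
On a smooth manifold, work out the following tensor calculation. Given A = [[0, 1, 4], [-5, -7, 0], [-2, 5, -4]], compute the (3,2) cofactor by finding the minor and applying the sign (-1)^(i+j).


To find cofactor C_{32}, delete row 3 and column 2.
The resulting 2x2 submatrix is: [[0, 4], [-5, 0]]
Minor M_{32} = 0*0 - 4*-5
  = 0 - -20 = 20
Sign = (-1)^(3+2) = (-1)^5 = -1
Cofactor C_{32} = -1 * 20 = -20

-20


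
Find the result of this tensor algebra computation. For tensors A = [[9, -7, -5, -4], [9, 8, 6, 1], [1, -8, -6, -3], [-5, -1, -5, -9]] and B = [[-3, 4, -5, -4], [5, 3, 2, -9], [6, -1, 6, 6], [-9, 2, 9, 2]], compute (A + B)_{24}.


Tensor addition is component-wise: (A + B)_{ij} = A_{ij} + B_{ij}.
A_{24} = 1
B_{24} = -9
(A + B)_{24} = 1 + -9 = -8

-8


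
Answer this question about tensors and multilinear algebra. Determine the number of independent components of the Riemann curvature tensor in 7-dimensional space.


The Riemann tensor in d dimensions has d^2(d^2 - 1)/12 independent components.
d = 7, so d^2 = 49
d^2 - 1 = 48
d^2(d^2 - 1) = 49 * 48 = 2352
Divide by 12: 2352 / 12 = 196

196


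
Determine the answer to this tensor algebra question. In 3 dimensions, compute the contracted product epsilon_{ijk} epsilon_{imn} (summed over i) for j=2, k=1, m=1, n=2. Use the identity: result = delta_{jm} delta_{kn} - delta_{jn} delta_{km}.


Using the identity: epsilon_{ijk} epsilon_{imn} = delta_{jm} delta_{kn} - delta_{jn} delta_{km}.
delta_{21} = 0
delta_{12} = 0
delta_{22} = 1
delta_{11} = 1
Result = 0 * 0 - 1 * 1 = 0 - 1 = -1

-1


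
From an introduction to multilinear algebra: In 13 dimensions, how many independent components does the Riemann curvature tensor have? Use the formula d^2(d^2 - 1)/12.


The Riemann tensor in d dimensions has d^2(d^2 - 1)/12 independent components.
d = 13, so d^2 = 169
d^2 - 1 = 168
d^2(d^2 - 1) = 169 * 168 = 28392
Divide by 12: 28392 / 12 = 2366

2366


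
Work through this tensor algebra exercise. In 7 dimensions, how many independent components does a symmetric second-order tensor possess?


A symmetric rank-2 tensor in d dimensions has d(d+1)/2 independent components.
d = 7
d(d+1)/2 = 7 * 8 / 2 = 56 / 2 = 28

28


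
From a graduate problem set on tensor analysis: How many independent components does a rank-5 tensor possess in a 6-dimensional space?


The number of components of a rank-r tensor in d dimensions is d^r.
Here d = 6 and r = 5.
6^5 = 7776

7776


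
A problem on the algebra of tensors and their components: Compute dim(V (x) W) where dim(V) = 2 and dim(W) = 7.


The dimension of a tensor product is the product of dimensions.
dim(V) = 2, dim(W) = 7
dim(V (x) W) = 2 * 7 = 14

14


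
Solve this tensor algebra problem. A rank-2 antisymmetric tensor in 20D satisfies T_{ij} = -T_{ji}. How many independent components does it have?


An antisymmetric rank-2 tensor satisfies A_{ij} = -A_{ji}, so diagonal entries are zero.
The independent components are the upper-triangular entries: C(n, 2) = n(n-1)/2.
n = 20
C(20, 2) = 20 * 19 / 2 = 380 / 2 = 190

190


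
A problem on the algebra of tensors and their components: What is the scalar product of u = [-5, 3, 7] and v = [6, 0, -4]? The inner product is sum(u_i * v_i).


The inner product u . v = sum of u_i * v_i.
Term-by-term: -5 * 6, 3 * 0, 7 * -4
Products: -30, 0, -28
Sum = -30 + 0 + -28 = -58

-58


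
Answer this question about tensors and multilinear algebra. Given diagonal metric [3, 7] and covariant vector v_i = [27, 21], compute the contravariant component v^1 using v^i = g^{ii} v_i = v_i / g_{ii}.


To raise an index with a diagonal metric: v^i = v_i / g_{ii}.
For index 1: v_1 = 27, g_{11} = 3
v^1 = 27 / 3 = 9

9


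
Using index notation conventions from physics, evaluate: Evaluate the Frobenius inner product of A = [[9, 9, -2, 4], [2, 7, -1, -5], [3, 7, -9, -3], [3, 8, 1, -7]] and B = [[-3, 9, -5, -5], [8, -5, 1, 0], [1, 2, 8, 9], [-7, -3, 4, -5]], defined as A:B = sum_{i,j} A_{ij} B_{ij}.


A:B = sum over all i,j of A_{ij} * B_{ij}.
Row 1: 9*-3=-27, 9*9=81, -2*-5=10, 4*-5=-20 => row sum = 44
Row 2: 2*8=16, 7*-5=-35, -1*1=-1, -5*0=0 => row sum = -20
Row 3: 3*1=3, 7*2=14, -9*8=-72, -3*9=-27 => row sum = -82
Row 4: 3*-7=-21, 8*-3=-24, 1*4=4, -7*-5=35 => row sum = -6
Total = 44 + -20 + -82 + -6 = -64

-64


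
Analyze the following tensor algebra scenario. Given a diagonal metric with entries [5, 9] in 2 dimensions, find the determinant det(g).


For a diagonal metric, the determinant is the product of diagonal entries.
Diagonal entries: 5, 9
det(g) = 5 * 9 = 45

45


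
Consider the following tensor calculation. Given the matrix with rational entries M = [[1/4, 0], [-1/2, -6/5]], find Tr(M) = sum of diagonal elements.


The trace is the sum of diagonal entries.
Diagonal: M[1,1] = 1/4, M[2,2] = -6/5
Tr(M) = 1/4 + -6/5
Computing step by step:
After adding M[1,1]: 1/4
After adding M[2,2]: -19/20
Tr(M) = -19/20

-19/20


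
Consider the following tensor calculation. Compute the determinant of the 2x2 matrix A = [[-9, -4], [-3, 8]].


For a 2x2 matrix [[a, b], [c, d]], det = a*d - b*c.
a = -9, b = -4, c = -3, d = 8
a*d = -9 * 8 = -72
b*c = -4 * -3 = 12
det = -72 - 12 = -84

-84


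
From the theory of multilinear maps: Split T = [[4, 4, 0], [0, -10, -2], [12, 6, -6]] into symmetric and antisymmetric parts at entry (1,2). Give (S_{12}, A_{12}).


T_{12} = 4
T_{21} = 0
S_{12} = (4 + 0)/2 = 4/2 = 2
A_{12} = (4 - 0)/2 = 4/2 = 2
Check: S + A = 2 + 2 = 4 = T_{12}.

(2, 2)


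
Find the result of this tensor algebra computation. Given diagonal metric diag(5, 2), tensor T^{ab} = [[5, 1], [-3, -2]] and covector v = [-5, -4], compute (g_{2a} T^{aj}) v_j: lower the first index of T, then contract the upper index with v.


Step 1: lower the first index. For a diagonal metric, g_{ia} T^{aj} = g_{ii} T^{ij} (no sum on i).
g_{22} = 2
S_2{}^1 = 2 * T^{21} = 2 * -3 = -6
S_2{}^2 = 2 * T^{22} = 2 * -2 = -4
Step 2: contract S_2{}^j with v_j.
S_2{}^1 * v_1 = -6 * -5 = 30
S_2{}^2 * v_2 = -4 * -4 = 16
Result = 30 + 16 = 46

46


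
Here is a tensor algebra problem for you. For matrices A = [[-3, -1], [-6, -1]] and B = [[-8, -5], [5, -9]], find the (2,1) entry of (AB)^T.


(AB)^T_{ij} = (AB)_{ji} = sum_k A_{jk} B_{ki}.
For i=2, j=1 we need (AB)_{12}:
A_{11} * B_{12} = -3 * -5 = 15
A_{12} * B_{22} = -1 * -9 = 9
Sum = 15 + 9 = 24

24


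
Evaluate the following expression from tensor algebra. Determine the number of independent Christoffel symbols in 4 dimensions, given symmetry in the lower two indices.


Christoffel symbols Gamma^k_{ij} are symmetric in i,j, so there are d * d(d+1)/2 independent symbols.
d = 4
d(d+1)/2 = 4 * 5 / 2 = 10
Total = 4 * 10 = 40

40


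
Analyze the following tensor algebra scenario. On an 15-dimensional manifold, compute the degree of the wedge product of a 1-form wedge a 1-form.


The degree of a wedge product is the sum of the degrees of the individual forms.
Degrees: 1, 1
Total degree = 1 + 1 = 2

2


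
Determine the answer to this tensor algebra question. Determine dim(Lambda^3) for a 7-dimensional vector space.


The dimension of the space of p-forms on an n-dimensional space is C(n, p).
n = 7, p = 3
C(7, 3) = 7! / (3! * 4!) = 35

35


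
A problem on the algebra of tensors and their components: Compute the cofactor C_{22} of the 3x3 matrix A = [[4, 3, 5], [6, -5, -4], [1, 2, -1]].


To find cofactor C_{22}, delete row 2 and column 2.
The resulting 2x2 submatrix is: [[4, 5], [1, -1]]
Minor M_{22} = 4*-1 - 5*1
  = -4 - 5 = -9
Sign = (-1)^(2+2) = (-1)^4 = 1
Cofactor C_{22} = 1 * -9 = -9

-9


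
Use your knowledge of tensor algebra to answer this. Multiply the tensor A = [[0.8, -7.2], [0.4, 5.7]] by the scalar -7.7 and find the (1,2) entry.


Scalar multiplication: (cA)_{ij} = c * A_{ij}.
c = -7.7
A_{12} = -7.2
(cA)_{12} = -7.7 * -7.2 = 55.44

55.44


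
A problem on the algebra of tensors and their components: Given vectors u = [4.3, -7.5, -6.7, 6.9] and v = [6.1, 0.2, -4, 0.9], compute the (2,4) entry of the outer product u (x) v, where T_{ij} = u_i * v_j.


The outer product entry T_{ij} = u_i * v_j.
We need i=2, j=4.
u_2 = -7.5, v_4 = 0.9
T_{2,4} = -7.5 * 0.9 = -6.75

-6.75


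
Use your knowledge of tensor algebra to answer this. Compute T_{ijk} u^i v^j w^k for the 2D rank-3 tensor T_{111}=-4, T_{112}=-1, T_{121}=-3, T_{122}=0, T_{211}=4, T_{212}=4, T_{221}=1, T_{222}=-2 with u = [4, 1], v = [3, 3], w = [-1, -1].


S = sum over i,j,k of T_{ijk} u_i v_j w_k. Expanding all 8 terms:
T_{111}*u_1*v_1*w_1 = -4*4*3*-1 = 48  (running total: 48)
T_{112}*u_1*v_1*w_2 = -1*4*3*-1 = 12  (running total: 60)
T_{121}*u_1*v_2*w_1 = -3*4*3*-1 = 36  (running total: 96)
T_{122}*u_1*v_2*w_2 = 0*4*3*-1 = 0  (running total: 96)
T_{211}*u_2*v_1*w_1 = 4*1*3*-1 = -12  (running total: 84)
T_{212}*u_2*v_1*w_2 = 4*1*3*-1 = -12  (running total: 72)
T_{221}*u_2*v_2*w_1 = 1*1*3*-1 = -3  (running total: 69)
T_{222}*u_2*v_2*w_2 = -2*1*3*-1 = 6  (running total: 75)
S = 75

75


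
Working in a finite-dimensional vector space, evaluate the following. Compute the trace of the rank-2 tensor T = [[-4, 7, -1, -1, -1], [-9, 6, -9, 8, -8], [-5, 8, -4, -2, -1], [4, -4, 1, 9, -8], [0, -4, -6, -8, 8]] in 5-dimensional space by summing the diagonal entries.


The contraction (trace) of a rank-2 tensor is the sum of its diagonal elements.
Diagonal entries: A[1,1] = -4, A[2,2] = 6, A[3,3] = -4, A[4,4] = 9, A[5,5] = 8
Tr(A) = -4 + 6 + -4 + 9 + 8 = 15

15


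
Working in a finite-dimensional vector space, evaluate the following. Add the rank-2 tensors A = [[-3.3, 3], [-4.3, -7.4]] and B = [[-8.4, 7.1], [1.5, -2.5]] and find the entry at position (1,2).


Tensor addition is component-wise: (A + B)_{ij} = A_{ij} + B_{ij}.
A_{12} = 3
B_{12} = 7.1
(A + B)_{12} = 3 + 7.1 = 10.1

10.1


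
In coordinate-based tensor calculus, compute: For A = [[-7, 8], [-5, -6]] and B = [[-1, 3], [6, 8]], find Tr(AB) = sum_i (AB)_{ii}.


Tr(AB) = sum_i (AB)_{ii} where (AB)_{ii} = sum_k A_{ik} B_{ki}.
(AB)_{11} = -7*-1 + 8*6 = 55
(AB)_{22} = -5*3 + -6*8 = -63
Tr(AB) = 55 + -63 = -8

-8


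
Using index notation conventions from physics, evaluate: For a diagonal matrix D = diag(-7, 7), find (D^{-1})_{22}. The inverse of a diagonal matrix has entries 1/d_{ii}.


For a diagonal matrix, the inverse has entries (D^{-1})_{ii} = 1/d_{ii}.
The diagonal entries are: d_{11} = -7, d_{22} = 7
We need (D^{-1})_{22} = 1/d_{22} = 1/7 = 1/7

1/7


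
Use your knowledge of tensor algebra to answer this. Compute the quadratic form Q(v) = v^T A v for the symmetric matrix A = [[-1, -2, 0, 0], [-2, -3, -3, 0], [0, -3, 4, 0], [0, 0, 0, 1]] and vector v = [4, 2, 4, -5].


First compute Av:
(Av)_1 = -1*4 + -2*2 + 0*4 + 0*-5 = -8
(Av)_2 = -2*4 + -3*2 + -3*4 + 0*-5 = -26
(Av)_3 = 0*4 + -3*2 + 4*4 + 0*-5 = 10
(Av)_4 = 0*4 + 0*2 + 0*4 + 1*-5 = -5
Av = [-8, -26, 10, -5]
Then v^T (Av) = 4*-8 + 2*-26 + 4*10 + -5*-5
= -32 + -52 + 40 + 25 = -19

-19


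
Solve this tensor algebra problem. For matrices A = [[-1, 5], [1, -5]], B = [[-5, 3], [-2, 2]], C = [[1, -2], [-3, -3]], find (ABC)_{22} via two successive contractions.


(ABC)_{22} = sum_m (AB)_{2m} C_{m2}. First compute row 2 of AB.
(AB)_{21} = 1*-5 + -5*-2 = 5
(AB)_{22} = 1*3 + -5*2 = -7
Now contract with column 2 of C:
(AB)_{21} * C_{12} = 5 * -2 = -10
(AB)_{22} * C_{22} = -7 * -3 = 21
(ABC)_{22} = -10 + 21 = 11

11


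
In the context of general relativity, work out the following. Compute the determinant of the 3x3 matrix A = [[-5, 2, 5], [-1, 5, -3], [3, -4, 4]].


Expanding along the first row, det(A) = a11*M_11 - a12*M_12 + a13*M_13, where M_1j is the (1,j) minor.
Minor M_11 = 5*4 - -3*-4 = 8
Minor M_12 = -1*4 - -3*3 = 5
Minor M_13 = -1*-4 - 5*3 = -11
det = -5*(8) - 2*(5) + 5*(-11)
    = -40 - 10 + -55
    = -105

-105


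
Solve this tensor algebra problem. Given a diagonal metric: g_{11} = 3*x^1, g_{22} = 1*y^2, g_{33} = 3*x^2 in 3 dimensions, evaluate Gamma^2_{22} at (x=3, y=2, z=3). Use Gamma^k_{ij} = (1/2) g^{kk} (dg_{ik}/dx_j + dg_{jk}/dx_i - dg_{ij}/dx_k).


For a diagonal metric, Gamma^k_{ij} = (1/2) g^{kk} (dg_{ik}/dx_j + dg_{jk}/dx_i - dg_{ij}/dx_k).
The metric is diagonal, so g_{ab} = 0 for a != b.
At the given point: g_{11} = 9, g_{22} = 4, g_{33} = 27
g^{22} = 1/4
dg_{22}/dx_2 = dg_{22}/dx_2 = 4
dg_{22}/dx_2 = dg_{22}/dx_2 = 4
dg_{22}/dx_2 = dg_{22}/dx_2 = 4
Numerator = 4 + 4 - 4 = 4
Gamma^2_{22} = 4 / (2 * 4) = 1/2

1/2


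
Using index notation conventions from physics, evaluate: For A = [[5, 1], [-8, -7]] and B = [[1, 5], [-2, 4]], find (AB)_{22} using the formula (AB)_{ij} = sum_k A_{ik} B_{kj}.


(AB)_{ij} = sum_k A_{ik} B_{kj}.
For i=2, j=2:
A_{21} * B_{12} = -8 * 5 = -40
A_{22} * B_{22} = -7 * 4 = -28
Sum = -40 + -28 = -68

-68


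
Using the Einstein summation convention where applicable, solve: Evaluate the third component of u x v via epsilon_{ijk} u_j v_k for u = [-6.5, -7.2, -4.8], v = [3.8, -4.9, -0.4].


(u x v)_3 = sum_{j,k} epsilon_{3jk} u_j v_k. Only permutations of (1,2,3) contribute; the two non-zero terms are:
eps_{312} u_1 v_2 = 1 * -6.5 * -4.9 = 31.85
eps_{321} u_2 v_1 = -1 * -7.2 * 3.8 = 27.36
(u x v)_3 = 59.21

59.21


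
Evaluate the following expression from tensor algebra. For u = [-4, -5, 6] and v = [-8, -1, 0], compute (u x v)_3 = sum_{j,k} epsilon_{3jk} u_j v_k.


(u x v)_3 = sum_{j,k} epsilon_{3jk} u_j v_k. Only permutations of (1,2,3) contribute; the two non-zero terms are:
eps_{312} u_1 v_2 = 1 * -4 * -1 = 4
eps_{321} u_2 v_1 = -1 * -5 * -8 = -40
(u x v)_3 = -36

-36


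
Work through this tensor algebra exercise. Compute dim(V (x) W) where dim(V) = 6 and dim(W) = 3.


The dimension of a tensor product is the product of dimensions.
dim(V) = 6, dim(W) = 3
dim(V (x) W) = 6 * 3 = 18

18


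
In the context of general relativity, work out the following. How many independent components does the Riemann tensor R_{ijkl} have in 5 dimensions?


The Riemann tensor in d dimensions has d^2(d^2 - 1)/12 independent components.
d = 5, so d^2 = 25
d^2 - 1 = 24
d^2(d^2 - 1) = 25 * 24 = 600
Divide by 12: 600 / 12 = 50

50


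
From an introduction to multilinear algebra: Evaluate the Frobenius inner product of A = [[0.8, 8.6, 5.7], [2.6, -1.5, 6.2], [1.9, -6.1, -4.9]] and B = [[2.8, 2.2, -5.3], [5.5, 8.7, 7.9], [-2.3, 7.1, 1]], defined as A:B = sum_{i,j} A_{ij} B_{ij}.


A:B = sum over all i,j of A_{ij} * B_{ij}.
Row 1: 0.8*2.8=2.24, 8.6*2.2=18.92, 5.7*-5.3=-30.21 => row sum = -9.05
Row 2: 2.6*5.5=14.3, -1.5*8.7=-13.05, 6.2*7.9=48.98 => row sum = 50.23
Row 3: 1.9*-2.3=-4.37, -6.1*7.1=-43.31, -4.9*1=-4.9 => row sum = -52.58
Total = -9.05 + 50.23 + -52.58 = -11.4

-11.4


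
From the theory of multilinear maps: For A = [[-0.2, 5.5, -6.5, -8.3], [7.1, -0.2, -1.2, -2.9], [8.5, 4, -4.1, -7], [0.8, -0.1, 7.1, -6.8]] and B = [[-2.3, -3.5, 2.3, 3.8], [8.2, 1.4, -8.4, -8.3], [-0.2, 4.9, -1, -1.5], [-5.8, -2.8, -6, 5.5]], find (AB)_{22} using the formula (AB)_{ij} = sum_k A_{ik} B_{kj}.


(AB)_{ij} = sum_k A_{ik} B_{kj}.
For i=2, j=2:
A_{21} * B_{12} = 7.1 * -3.5 = -24.85
A_{22} * B_{22} = -0.2 * 1.4 = -0.28
A_{23} * B_{32} = -1.2 * 4.9 = -5.88
A_{24} * B_{42} = -2.9 * -2.8 = 8.12
Sum = -24.85 + -0.28 + -5.88 + 8.12 = -22.89

-22.89


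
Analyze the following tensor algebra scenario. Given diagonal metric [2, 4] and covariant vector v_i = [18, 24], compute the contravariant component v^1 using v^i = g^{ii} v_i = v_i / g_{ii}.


To raise an index with a diagonal metric: v^i = v_i / g_{ii}.
For index 1: v_1 = 18, g_{11} = 2
v^1 = 18 / 2 = 9

9


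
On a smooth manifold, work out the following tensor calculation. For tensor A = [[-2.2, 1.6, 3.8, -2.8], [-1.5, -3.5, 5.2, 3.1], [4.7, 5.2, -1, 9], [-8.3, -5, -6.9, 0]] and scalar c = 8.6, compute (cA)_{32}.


Scalar multiplication: (cA)_{ij} = c * A_{ij}.
c = 8.6
A_{32} = 5.2
(cA)_{32} = 8.6 * 5.2 = 44.72

44.72


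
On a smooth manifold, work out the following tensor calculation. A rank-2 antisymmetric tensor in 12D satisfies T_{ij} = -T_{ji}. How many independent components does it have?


An antisymmetric rank-2 tensor satisfies A_{ij} = -A_{ji}, so diagonal entries are zero.
The independent components are the upper-triangular entries: C(n, 2) = n(n-1)/2.
n = 12
C(12, 2) = 12 * 11 / 2 = 132 / 2 = 66

66


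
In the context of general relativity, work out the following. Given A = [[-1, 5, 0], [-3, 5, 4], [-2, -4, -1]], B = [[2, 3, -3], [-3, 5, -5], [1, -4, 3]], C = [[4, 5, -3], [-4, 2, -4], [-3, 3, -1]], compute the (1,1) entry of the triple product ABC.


(ABC)_{11} = sum_m (AB)_{1m} C_{m1}. First compute row 1 of AB.
(AB)_{11} = -1*2 + 5*-3 + 0*1 = -17
(AB)_{12} = -1*3 + 5*5 + 0*-4 = 22
(AB)_{13} = -1*-3 + 5*-5 + 0*3 = -22
Now contract with column 1 of C:
(AB)_{11} * C_{11} = -17 * 4 = -68
(AB)_{12} * C_{21} = 22 * -4 = -88
(AB)_{13} * C_{31} = -22 * -3 = 66
(ABC)_{11} = -68 + -88 + 66 = -90

-90


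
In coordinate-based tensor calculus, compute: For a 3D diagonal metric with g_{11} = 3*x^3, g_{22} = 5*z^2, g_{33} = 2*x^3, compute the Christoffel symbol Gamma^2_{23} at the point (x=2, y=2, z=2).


For a diagonal metric, Gamma^k_{ij} = (1/2) g^{kk} (dg_{ik}/dx_j + dg_{jk}/dx_i - dg_{ij}/dx_k).
The metric is diagonal, so g_{ab} = 0 for a != b.
At the given point: g_{11} = 24, g_{22} = 20, g_{33} = 16
g^{22} = 1/20
dg_{22}/dx_3 = dg_{22}/dx_3 = 20
dg_{32}/dx_2 = 0 (off-diagonal)
dg_{23}/dx_2 = 0 (off-diagonal)
Numerator = 20 + 0 - 0 = 20
Gamma^2_{23} = 20 / (2 * 20) = 1/2

1/2


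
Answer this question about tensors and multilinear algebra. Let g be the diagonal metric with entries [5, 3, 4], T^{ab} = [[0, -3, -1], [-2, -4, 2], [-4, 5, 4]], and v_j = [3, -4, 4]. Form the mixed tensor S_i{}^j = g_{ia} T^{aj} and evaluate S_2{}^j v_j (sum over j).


Step 1: lower the first index. For a diagonal metric, g_{ia} T^{aj} = g_{ii} T^{ij} (no sum on i).
g_{22} = 3
S_2{}^1 = 3 * T^{21} = 3 * -2 = -6
S_2{}^2 = 3 * T^{22} = 3 * -4 = -12
S_2{}^3 = 3 * T^{23} = 3 * 2 = 6
Step 2: contract S_2{}^j with v_j.
S_2{}^1 * v_1 = -6 * 3 = -18
S_2{}^2 * v_2 = -12 * -4 = 48
S_2{}^3 * v_3 = 6 * 4 = 24
Result = -18 + 48 + 24 = 54

54


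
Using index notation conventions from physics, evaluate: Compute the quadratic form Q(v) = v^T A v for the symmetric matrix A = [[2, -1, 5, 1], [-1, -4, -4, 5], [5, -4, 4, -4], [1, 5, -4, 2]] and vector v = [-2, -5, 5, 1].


First compute Av:
(Av)_1 = 2*-2 + -1*-5 + 5*5 + 1*1 = 27
(Av)_2 = -1*-2 + -4*-5 + -4*5 + 5*1 = 7
(Av)_3 = 5*-2 + -4*-5 + 4*5 + -4*1 = 26
(Av)_4 = 1*-2 + 5*-5 + -4*5 + 2*1 = -45
Av = [27, 7, 26, -45]
Then v^T (Av) = -2*27 + -5*7 + 5*26 + 1*-45
= -54 + -35 + 130 + -45 = -4

-4


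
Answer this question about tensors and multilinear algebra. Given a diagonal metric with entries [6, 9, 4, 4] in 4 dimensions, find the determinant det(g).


For a diagonal metric, the determinant is the product of diagonal entries.
Diagonal entries: 6, 9, 4, 4
det(g) = 6 * 9 * 4 * 4 = 864

864


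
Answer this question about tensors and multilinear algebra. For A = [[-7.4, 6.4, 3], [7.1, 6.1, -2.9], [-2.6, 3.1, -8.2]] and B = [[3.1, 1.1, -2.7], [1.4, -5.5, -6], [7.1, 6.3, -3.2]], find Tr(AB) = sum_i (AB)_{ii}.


Tr(AB) = sum_i (AB)_{ii} where (AB)_{ii} = sum_k A_{ik} B_{ki}.
(AB)_{11} = -7.4*3.1 + 6.4*1.4 + 3*7.1 = 7.32
(AB)_{22} = 7.1*1.1 + 6.1*-5.5 + -2.9*6.3 = -44.01
(AB)_{33} = -2.6*-2.7 + 3.1*-6 + -8.2*-3.2 = 14.66
Tr(AB) = 7.32 + -44.01 + 14.66 = -22.03

-22.03


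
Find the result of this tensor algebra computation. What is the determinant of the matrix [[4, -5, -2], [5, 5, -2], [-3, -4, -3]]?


Expanding along the first row, det(A) = a11*M_11 - a12*M_12 + a13*M_13, where M_1j is the (1,j) minor.
Minor M_11 = 5*-3 - -2*-4 = -23
Minor M_12 = 5*-3 - -2*-3 = -21
Minor M_13 = 5*-4 - 5*-3 = -5
det = 4*(-23) - -5*(-21) + -2*(-5)
    = -92 - 105 + 10
    = -187

-187


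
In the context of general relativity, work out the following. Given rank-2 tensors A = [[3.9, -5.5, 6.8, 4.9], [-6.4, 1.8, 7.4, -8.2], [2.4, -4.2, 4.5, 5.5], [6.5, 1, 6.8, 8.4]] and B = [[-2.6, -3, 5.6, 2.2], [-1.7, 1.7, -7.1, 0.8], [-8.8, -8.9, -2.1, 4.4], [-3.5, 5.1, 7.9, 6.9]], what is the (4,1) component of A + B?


Tensor addition is component-wise: (A + B)_{ij} = A_{ij} + B_{ij}.
A_{41} = 6.5
B_{41} = -3.5
(A + B)_{41} = 6.5 + -3.5 = 3

3


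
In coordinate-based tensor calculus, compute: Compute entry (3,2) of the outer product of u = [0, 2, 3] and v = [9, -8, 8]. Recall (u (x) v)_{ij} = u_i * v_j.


The outer product entry T_{ij} = u_i * v_j.
We need i=3, j=2.
u_3 = 3, v_2 = -8
T_{3,2} = 3 * -8 = -24

-24


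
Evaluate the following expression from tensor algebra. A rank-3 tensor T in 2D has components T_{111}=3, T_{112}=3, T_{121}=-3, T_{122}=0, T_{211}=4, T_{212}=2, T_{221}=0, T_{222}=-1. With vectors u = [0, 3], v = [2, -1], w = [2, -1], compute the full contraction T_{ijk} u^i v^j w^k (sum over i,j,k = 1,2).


S = sum over i,j,k of T_{ijk} u_i v_j w_k. Expanding all 8 terms:
T_{111}*u_1*v_1*w_1 = 3*0*2*2 = 0  (running total: 0)
T_{112}*u_1*v_1*w_2 = 3*0*2*-1 = 0  (running total: 0)
T_{121}*u_1*v_2*w_1 = -3*0*-1*2 = 0  (running total: 0)
T_{122}*u_1*v_2*w_2 = 0*0*-1*-1 = 0  (running total: 0)
T_{211}*u_2*v_1*w_1 = 4*3*2*2 = 48  (running total: 48)
T_{212}*u_2*v_1*w_2 = 2*3*2*-1 = -12  (running total: 36)
T_{221}*u_2*v_2*w_1 = 0*3*-1*2 = 0  (running total: 36)
T_{222}*u_2*v_2*w_2 = -1*3*-1*-1 = -3  (running total: 33)
S = 33

33


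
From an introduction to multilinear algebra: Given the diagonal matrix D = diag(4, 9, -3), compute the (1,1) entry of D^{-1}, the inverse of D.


For a diagonal matrix, the inverse has entries (D^{-1})_{ii} = 1/d_{ii}.
The diagonal entries are: d_{11} = 4, d_{22} = 9, d_{33} = -3
We need (D^{-1})_{11} = 1/d_{11} = 1/4 = 1/4

1/4


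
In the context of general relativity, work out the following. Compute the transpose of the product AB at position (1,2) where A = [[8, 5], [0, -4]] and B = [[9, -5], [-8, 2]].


(AB)^T_{ij} = (AB)_{ji} = sum_k A_{jk} B_{ki}.
For i=1, j=2 we need (AB)_{21}:
A_{21} * B_{11} = 0 * 9 = 0
A_{22} * B_{21} = -4 * -8 = 32
Sum = 0 + 32 = 32

32


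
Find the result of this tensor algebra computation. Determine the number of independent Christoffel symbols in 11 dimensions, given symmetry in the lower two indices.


Christoffel symbols Gamma^k_{ij} are symmetric in i,j, so there are d * d(d+1)/2 independent symbols.
d = 11
d(d+1)/2 = 11 * 12 / 2 = 66
Total = 11 * 66 = 726

726


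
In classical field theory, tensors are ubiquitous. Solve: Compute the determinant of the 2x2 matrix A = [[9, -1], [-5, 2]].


For a 2x2 matrix [[a, b], [c, d]], det = a*d - b*c.
a = 9, b = -1, c = -5, d = 2
a*d = 9 * 2 = 18
b*c = -1 * -5 = 5
det = 18 - 5 = 13

13


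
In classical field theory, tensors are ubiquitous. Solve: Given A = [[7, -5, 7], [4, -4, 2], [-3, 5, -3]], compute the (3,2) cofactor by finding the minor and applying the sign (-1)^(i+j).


To find cofactor C_{32}, delete row 3 and column 2.
The resulting 2x2 submatrix is: [[7, 7], [4, 2]]
Minor M_{32} = 7*2 - 7*4
  = 14 - 28 = -14
Sign = (-1)^(3+2) = (-1)^5 = -1
Cofactor C_{32} = -1 * -14 = 14

14


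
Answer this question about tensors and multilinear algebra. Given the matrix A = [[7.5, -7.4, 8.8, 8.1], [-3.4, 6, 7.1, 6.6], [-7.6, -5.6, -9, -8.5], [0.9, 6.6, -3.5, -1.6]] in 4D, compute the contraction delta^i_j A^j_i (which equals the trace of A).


The contraction (trace) of a rank-2 tensor is the sum of its diagonal elements.
Diagonal entries: A[1,1] = 7.5, A[2,2] = 6, A[3,3] = -9, A[4,4] = -1.6
Tr(A) = 7.5 + 6 + -9 + -1.6 = 2.9

2.9


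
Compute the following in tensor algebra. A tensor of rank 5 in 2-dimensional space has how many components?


The number of components of a rank-r tensor in d dimensions is d^r.
Here d = 2 and r = 5.
2^5 = 32

32


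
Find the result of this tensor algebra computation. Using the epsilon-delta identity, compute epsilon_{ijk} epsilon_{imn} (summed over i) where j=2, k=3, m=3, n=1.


Using the identity: epsilon_{ijk} epsilon_{imn} = delta_{jm} delta_{kn} - delta_{jn} delta_{km}.
delta_{23} = 0
delta_{31} = 0
delta_{21} = 0
delta_{33} = 1
Result = 0 * 0 - 0 * 1 = 0 - 0 = 0

0


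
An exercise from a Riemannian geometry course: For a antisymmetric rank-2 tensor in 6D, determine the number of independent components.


A antisymmetric rank-2 tensor in d dimensions has d(d-1)/2 independent components.
d = 6
d(d-1)/2 = 6 * 5 / 2 = 30 / 2 = 15

15


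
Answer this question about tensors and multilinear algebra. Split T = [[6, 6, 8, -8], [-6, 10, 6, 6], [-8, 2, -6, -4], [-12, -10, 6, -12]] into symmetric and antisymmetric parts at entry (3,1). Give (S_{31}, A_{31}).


T_{31} = -8
T_{13} = 8
S_{31} = (-8 + 8)/2 = 0/2 = 0
A_{31} = (-8 - 8)/2 = -16/2 = -8
Check: S + A = 0 + -8 = -8 = T_{31}.

(0, -8)


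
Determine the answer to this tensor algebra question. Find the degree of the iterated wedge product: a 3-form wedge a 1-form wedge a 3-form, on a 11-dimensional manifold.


The degree of a wedge product is the sum of the degrees of the individual forms.
Degrees: 3, 1, 3
Total degree = 3 + 1 + 3 = 7

7


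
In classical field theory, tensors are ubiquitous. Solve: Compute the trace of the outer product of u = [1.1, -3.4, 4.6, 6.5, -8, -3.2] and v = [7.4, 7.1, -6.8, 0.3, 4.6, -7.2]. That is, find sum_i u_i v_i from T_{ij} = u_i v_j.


The outer product gives T_{ij} = u_i v_j.
The trace (contraction) is Tr(T) = sum_i T_{ii} = sum_i u_i v_i.
Diagonal entries:
T_{11} = u_1 * v_1 = 1.1 * 7.4 = 8.14
T_{22} = u_2 * v_2 = -3.4 * 7.1 = -24.14
T_{33} = u_3 * v_3 = 4.6 * -6.8 = -31.28
T_{44} = u_4 * v_4 = 6.5 * 0.3 = 1.95
T_{55} = u_5 * v_5 = -8 * 4.6 = -36.8
T_{66} = u_6 * v_6 = -3.2 * -7.2 = 23.04
Tr(T) = 8.14 + -24.14 + -31.28 + 1.95 + -36.8 + 23.04 = -59.09

-59.09


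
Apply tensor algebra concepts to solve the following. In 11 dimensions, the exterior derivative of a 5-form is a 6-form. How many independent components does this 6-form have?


The exterior derivative of a p-form is a (p+1)-form.
Its number of independent components is C(n, p+1).
n = 11, p+1 = 6
C(11, 6) = 462

462


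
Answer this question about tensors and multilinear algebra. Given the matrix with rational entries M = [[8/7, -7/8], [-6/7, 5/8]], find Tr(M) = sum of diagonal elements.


The trace is the sum of diagonal entries.
Diagonal: M[1,1] = 8/7, M[2,2] = 5/8
Tr(M) = 8/7 + 5/8
Computing step by step:
After adding M[1,1]: 8/7
After adding M[2,2]: 99/56
Tr(M) = 99/56

99/56


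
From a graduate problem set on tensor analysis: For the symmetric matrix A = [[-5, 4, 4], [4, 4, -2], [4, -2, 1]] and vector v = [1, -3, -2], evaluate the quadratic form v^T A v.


First compute Av:
(Av)_1 = -5*1 + 4*-3 + 4*-2 = -25
(Av)_2 = 4*1 + 4*-3 + -2*-2 = -4
(Av)_3 = 4*1 + -2*-3 + 1*-2 = 8
Av = [-25, -4, 8]
Then v^T (Av) = 1*-25 + -3*-4 + -2*8
= -25 + 12 + -16 = -29

-29


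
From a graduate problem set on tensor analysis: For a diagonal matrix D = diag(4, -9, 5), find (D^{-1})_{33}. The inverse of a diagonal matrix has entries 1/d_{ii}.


For a diagonal matrix, the inverse has entries (D^{-1})_{ii} = 1/d_{ii}.
The diagonal entries are: d_{11} = 4, d_{22} = -9, d_{33} = 5
We need (D^{-1})_{33} = 1/d_{33} = 1/5 = 1/5

1/5


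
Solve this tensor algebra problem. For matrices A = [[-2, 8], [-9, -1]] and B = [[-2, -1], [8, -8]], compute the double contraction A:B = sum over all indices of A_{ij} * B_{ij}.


A:B = sum over all i,j of A_{ij} * B_{ij}.
Row 1: -2*-2=4, 8*-1=-8 => row sum = -4
Row 2: -9*8=-72, -1*-8=8 => row sum = -64
Total = -4 + -64 = -68

-68


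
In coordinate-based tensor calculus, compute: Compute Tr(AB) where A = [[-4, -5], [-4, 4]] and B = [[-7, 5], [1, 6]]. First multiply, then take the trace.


Tr(AB) = sum_i (AB)_{ii} where (AB)_{ii} = sum_k A_{ik} B_{ki}.
(AB)_{11} = -4*-7 + -5*1 = 23
(AB)_{22} = -4*5 + 4*6 = 4
Tr(AB) = 23 + 4 = 27

27


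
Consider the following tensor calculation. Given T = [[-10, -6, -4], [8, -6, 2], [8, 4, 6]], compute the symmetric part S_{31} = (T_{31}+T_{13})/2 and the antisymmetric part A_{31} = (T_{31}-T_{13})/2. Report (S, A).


T_{31} = 8
T_{13} = -4
S_{31} = (8 + -4)/2 = 4/2 = 2
A_{31} = (8 - -4)/2 = 12/2 = 6
Check: S + A = 2 + 6 = 8 = T_{31}.

(2, 6)


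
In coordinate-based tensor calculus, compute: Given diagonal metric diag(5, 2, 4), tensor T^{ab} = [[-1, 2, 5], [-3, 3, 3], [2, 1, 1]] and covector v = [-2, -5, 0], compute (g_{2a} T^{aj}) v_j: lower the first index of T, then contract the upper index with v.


Step 1: lower the first index. For a diagonal metric, g_{ia} T^{aj} = g_{ii} T^{ij} (no sum on i).
g_{22} = 2
S_2{}^1 = 2 * T^{21} = 2 * -3 = -6
S_2{}^2 = 2 * T^{22} = 2 * 3 = 6
S_2{}^3 = 2 * T^{23} = 2 * 3 = 6
Step 2: contract S_2{}^j with v_j.
S_2{}^1 * v_1 = -6 * -2 = 12
S_2{}^2 * v_2 = 6 * -5 = -30
S_2{}^3 * v_3 = 6 * 0 = 0
Result = 12 + -30 + 0 = -18

-18


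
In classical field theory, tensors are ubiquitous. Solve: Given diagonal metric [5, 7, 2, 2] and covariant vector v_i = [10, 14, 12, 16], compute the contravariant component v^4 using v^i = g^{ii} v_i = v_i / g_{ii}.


To raise an index with a diagonal metric: v^i = v_i / g_{ii}.
For index 4: v_4 = 16, g_{44} = 2
v^4 = 16 / 2 = 8

8


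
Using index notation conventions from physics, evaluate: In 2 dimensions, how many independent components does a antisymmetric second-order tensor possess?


A antisymmetric rank-2 tensor in d dimensions has d(d-1)/2 independent components.
d = 2
d(d-1)/2 = 2 * 1 / 2 = 2 / 2 = 1

1


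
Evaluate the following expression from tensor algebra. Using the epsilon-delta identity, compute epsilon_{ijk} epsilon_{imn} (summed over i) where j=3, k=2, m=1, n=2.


Using the identity: epsilon_{ijk} epsilon_{imn} = delta_{jm} delta_{kn} - delta_{jn} delta_{km}.
delta_{31} = 0
delta_{22} = 1
delta_{32} = 0
delta_{21} = 0
Result = 0 * 1 - 0 * 0 = 0 - 0 = 0

0


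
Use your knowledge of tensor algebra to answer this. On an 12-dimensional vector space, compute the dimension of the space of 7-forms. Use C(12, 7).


The dimension of the space of p-forms on an n-dimensional space is C(n, p).
n = 12, p = 7
C(12, 7) = 12! / (7! * 5!) = 792

792


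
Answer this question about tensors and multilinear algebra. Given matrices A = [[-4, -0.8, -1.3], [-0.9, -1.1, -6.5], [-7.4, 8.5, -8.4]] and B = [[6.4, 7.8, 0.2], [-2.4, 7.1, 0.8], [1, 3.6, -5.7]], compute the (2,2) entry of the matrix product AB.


(AB)_{ij} = sum_k A_{ik} B_{kj}.
For i=2, j=2:
A_{21} * B_{12} = -0.9 * 7.8 = -7.02
A_{22} * B_{22} = -1.1 * 7.1 = -7.81
A_{23} * B_{32} = -6.5 * 3.6 = -23.4
Sum = -7.02 + -7.81 + -23.4 = -38.23

-38.23


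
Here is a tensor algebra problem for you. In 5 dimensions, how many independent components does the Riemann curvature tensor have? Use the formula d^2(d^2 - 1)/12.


The Riemann tensor in d dimensions has d^2(d^2 - 1)/12 independent components.
d = 5, so d^2 = 25
d^2 - 1 = 24
d^2(d^2 - 1) = 25 * 24 = 600
Divide by 12: 600 / 12 = 50

50


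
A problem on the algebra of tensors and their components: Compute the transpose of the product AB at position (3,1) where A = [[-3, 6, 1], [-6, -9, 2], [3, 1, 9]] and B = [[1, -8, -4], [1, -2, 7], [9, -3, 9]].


(AB)^T_{ij} = (AB)_{ji} = sum_k A_{jk} B_{ki}.
For i=3, j=1 we need (AB)_{13}:
A_{11} * B_{13} = -3 * -4 = 12
A_{12} * B_{23} = 6 * 7 = 42
A_{13} * B_{33} = 1 * 9 = 9
Sum = 12 + 42 + 9 = 63

63


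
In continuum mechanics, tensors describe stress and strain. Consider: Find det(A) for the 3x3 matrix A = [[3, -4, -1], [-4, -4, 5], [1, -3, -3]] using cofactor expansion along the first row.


Expanding along the first row, det(A) = a11*M_11 - a12*M_12 + a13*M_13, where M_1j is the (1,j) minor.
Minor M_11 = -4*-3 - 5*-3 = 27
Minor M_12 = -4*-3 - 5*1 = 7
Minor M_13 = -4*-3 - -4*1 = 16
det = 3*(27) - -4*(7) + -1*(16)
    = 81 - -28 + -16
    = 93

93


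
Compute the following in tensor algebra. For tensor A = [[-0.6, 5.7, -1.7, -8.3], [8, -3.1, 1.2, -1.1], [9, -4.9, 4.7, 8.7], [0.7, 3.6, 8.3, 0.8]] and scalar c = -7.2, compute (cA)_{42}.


Scalar multiplication: (cA)_{ij} = c * A_{ij}.
c = -7.2
A_{42} = 3.6
(cA)_{42} = -7.2 * 3.6 = -25.92

-25.92


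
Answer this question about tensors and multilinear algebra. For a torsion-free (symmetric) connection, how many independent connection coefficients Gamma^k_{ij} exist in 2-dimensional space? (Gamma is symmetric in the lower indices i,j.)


Christoffel symbols Gamma^k_{ij} are symmetric in i,j, so there are d * d(d+1)/2 independent symbols.
d = 2
d(d+1)/2 = 2 * 3 / 2 = 3
Total = 2 * 3 = 6

6


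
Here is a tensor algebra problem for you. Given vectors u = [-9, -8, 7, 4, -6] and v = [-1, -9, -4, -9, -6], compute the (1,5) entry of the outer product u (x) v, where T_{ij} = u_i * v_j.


The outer product entry T_{ij} = u_i * v_j.
We need i=1, j=5.
u_1 = -9, v_5 = -6
T_{1,5} = -9 * -6 = 54

54


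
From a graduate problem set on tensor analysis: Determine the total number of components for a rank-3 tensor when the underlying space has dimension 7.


The number of components of a rank-r tensor in d dimensions is d^r.
Here d = 7 and r = 3.
7^3 = 343

343


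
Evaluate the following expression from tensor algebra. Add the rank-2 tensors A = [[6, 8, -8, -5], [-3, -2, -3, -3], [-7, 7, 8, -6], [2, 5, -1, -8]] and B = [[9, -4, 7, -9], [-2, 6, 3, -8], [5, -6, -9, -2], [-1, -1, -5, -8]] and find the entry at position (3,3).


Tensor addition is component-wise: (A + B)_{ij} = A_{ij} + B_{ij}.
A_{33} = 8
B_{33} = -9
(A + B)_{33} = 8 + -9 = -1

-1


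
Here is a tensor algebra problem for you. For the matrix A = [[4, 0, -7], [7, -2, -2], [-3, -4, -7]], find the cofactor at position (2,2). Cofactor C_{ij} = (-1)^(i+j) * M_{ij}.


To find cofactor C_{22}, delete row 2 and column 2.
The resulting 2x2 submatrix is: [[4, -7], [-3, -7]]
Minor M_{22} = 4*-7 - -7*-3
  = -28 - 21 = -49
Sign = (-1)^(2+2) = (-1)^4 = 1
Cofactor C_{22} = 1 * -49 = -49

-49


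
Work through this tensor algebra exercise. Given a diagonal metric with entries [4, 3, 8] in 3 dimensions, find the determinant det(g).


For a diagonal metric, the determinant is the product of diagonal entries.
Diagonal entries: 4, 3, 8
det(g) = 4 * 3 * 8 = 96

96


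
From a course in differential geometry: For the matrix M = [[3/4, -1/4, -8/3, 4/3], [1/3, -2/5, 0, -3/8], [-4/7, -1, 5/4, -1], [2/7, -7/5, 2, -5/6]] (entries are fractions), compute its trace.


The trace is the sum of diagonal entries.
Diagonal: M[1,1] = 3/4, M[2,2] = -2/5, M[3,3] = 5/4, M[4,4] = -5/6
Tr(M) = 3/4 + -2/5 + 5/4 + -5/6
Computing step by step:
After adding M[1,1]: 3/4
After adding M[2,2]: 7/20
After adding M[3,3]: 8/5
After adding M[4,4]: 23/30
Tr(M) = 23/30

23/30


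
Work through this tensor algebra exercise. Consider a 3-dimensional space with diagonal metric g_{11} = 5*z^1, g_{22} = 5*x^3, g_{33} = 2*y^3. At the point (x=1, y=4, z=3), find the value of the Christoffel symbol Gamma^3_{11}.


For a diagonal metric, Gamma^k_{ij} = (1/2) g^{kk} (dg_{ik}/dx_j + dg_{jk}/dx_i - dg_{ij}/dx_k).
The metric is diagonal, so g_{ab} = 0 for a != b.
At the given point: g_{11} = 15, g_{22} = 5, g_{33} = 128
g^{33} = 1/128
dg_{13}/dx_1 = 0 (off-diagonal)
dg_{13}/dx_1 = 0 (off-diagonal)
dg_{11}/dx_3 = dg_{11}/dx_3 = 5
Numerator = 0 + 0 - 5 = -5
Gamma^3_{11} = -5 / (2 * 128) = -5/256

-5/256


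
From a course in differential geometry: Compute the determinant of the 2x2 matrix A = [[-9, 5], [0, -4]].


For a 2x2 matrix [[a, b], [c, d]], det = a*d - b*c.
a = -9, b = 5, c = 0, d = -4
a*d = -9 * -4 = 36
b*c = 5 * 0 = 0
det = 36 - 0 = 36

36


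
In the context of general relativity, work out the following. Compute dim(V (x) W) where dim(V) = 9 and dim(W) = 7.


The dimension of a tensor product is the product of dimensions.
dim(V) = 9, dim(W) = 7
dim(V (x) W) = 9 * 7 = 63

63


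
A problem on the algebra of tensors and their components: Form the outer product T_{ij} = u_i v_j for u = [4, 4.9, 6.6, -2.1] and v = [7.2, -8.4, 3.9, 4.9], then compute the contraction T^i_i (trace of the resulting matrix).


The outer product gives T_{ij} = u_i v_j.
The trace (contraction) is Tr(T) = sum_i T_{ii} = sum_i u_i v_i.
Diagonal entries:
T_{11} = u_1 * v_1 = 4 * 7.2 = 28.8
T_{22} = u_2 * v_2 = 4.9 * -8.4 = -41.16
T_{33} = u_3 * v_3 = 6.6 * 3.9 = 25.74
T_{44} = u_4 * v_4 = -2.1 * 4.9 = -10.29
Tr(T) = 28.8 + -41.16 + 25.74 + -10.29 = 3.09

3.09


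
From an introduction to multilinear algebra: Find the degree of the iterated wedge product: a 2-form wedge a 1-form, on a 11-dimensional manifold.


The degree of a wedge product is the sum of the degrees of the individual forms.
Degrees: 2, 1
Total degree = 2 + 1 = 3

3


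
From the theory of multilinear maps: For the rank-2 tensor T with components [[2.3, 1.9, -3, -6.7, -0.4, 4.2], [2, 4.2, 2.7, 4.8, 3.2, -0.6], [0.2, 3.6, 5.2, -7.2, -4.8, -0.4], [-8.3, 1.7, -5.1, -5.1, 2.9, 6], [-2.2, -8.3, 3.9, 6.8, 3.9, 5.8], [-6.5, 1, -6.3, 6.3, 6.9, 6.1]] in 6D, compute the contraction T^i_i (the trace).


The contraction (trace) of a rank-2 tensor is the sum of its diagonal elements.
Diagonal entries: A[1,1] = 2.3, A[2,2] = 4.2, A[3,3] = 5.2, A[4,4] = -5.1, A[5,5] = 3.9, A[6,6] = 6.1
Tr(A) = 2.3 + 4.2 + 5.2 + -5.1 + 3.9 + 6.1 = 16.6

16.6
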